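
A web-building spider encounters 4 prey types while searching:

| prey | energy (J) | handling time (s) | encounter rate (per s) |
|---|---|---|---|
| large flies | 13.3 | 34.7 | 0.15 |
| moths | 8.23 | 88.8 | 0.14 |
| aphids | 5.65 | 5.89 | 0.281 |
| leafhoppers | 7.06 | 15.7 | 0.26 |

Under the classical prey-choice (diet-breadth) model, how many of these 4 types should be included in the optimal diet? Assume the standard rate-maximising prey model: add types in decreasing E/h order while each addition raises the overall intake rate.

E/h in descending order: aphids 0.959, leafhoppers 0.45, large flies 0.383, moths 0.0927 J/s. The optimal diet is the largest prefix of this list for which every included type satisfies E_i/h_i > R on the types above it.
Rate on top 1: 0.598. leafhoppers: 0.45 < 0.598 → exclude; stop.
Optimal diet: aphids — 1 of 4 types.

1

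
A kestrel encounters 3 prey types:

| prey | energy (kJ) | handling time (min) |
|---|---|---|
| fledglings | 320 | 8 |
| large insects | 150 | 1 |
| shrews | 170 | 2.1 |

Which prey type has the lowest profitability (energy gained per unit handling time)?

fledglings

Profitability E/h (kJ/min): fledglings = 320/8 = 40, large insects = 150/1 = 150, shrews = 170/2.1 = 81.
Ranked: large insects > shrews > fledglings.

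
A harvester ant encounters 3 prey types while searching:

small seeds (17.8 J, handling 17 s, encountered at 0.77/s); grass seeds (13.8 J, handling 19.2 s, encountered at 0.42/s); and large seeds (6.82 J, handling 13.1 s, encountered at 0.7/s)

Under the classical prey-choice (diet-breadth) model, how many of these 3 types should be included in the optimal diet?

E/h in descending order: small seeds 1.05, grass seeds 0.719, large seeds 0.521 J/s. The optimal diet is the largest prefix of this list for which every included type satisfies E_i/h_i > R on the types above it.
Rate on top 1: 0.9727. grass seeds: 0.719 < 0.9727 → exclude; stop.
Optimal diet: small seeds — 1 of 3 types.

1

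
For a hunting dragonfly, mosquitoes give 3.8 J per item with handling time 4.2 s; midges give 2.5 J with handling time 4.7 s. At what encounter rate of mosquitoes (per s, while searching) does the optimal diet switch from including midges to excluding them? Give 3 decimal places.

0.340 per s

Drop midges once their profitability E₂/h₂ falls below the rate achievable on mosquitoes alone: E₂/h₂ = λE₁/(1 + λh₁).
Solve for λ: λE₁h₂ = E₂(1 + λh₁) → λ(E₁h₂ − E₂h₁) = E₂ → λ = E₂/(E₁h₂ − E₂h₁).
λ = 2.5/(3.8×4.7 − 2.5×4.2) = 2.5/7.36 = 0.3397 per s.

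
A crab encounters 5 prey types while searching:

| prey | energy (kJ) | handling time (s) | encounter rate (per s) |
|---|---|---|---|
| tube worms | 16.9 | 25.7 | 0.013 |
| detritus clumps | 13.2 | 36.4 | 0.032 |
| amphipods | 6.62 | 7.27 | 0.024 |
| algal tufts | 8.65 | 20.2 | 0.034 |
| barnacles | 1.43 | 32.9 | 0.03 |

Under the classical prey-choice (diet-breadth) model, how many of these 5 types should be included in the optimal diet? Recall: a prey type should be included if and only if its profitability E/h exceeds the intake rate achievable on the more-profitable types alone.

E/h in descending order: amphipods 0.911, tube worms 0.658, algal tufts 0.428, detritus clumps 0.363, barnacles 0.0435 kJ/s. The optimal diet is the largest prefix of this list for which every included type satisfies E_i/h_i > R on the types above it.
Rate on top 1: 0.1353. tube worms: 0.658 > 0.1353 → include.
Rate on top 2: 0.251. algal tufts: 0.428 > 0.251 → include.
Rate on top 3: 0.3064. detritus clumps: 0.363 > 0.3064 → include.
Rate on top 4: 0.3259. barnacles: 0.0435 < 0.3259 → exclude; stop.
Optimal diet: amphipods, tube worms, algal tufts, detritus clumps — 4 of 5 types.

4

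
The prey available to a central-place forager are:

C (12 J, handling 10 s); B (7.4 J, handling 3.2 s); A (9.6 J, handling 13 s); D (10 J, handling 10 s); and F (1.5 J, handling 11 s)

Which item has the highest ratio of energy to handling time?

In descending order of E/h:
B: 7.4/3.2 = 2.31 J/s
C: 12/10 = 1.2 J/s
D: 10/10 = 1 J/s
A: 9.6/13 = 0.738 J/s
F: 1.5/11 = 0.136 J/s

B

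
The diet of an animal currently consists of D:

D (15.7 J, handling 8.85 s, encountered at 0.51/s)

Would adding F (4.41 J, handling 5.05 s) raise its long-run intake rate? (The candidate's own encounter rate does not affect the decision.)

On D alone, R = ΣλE/(1+Σλh) = 8.007/5.513 = 1.452 J/s.
F: E/h = 4.41/5.05 = 0.8733 J/s.
0.8733 < 1.452, so adding F would lower the average — exclude it.

No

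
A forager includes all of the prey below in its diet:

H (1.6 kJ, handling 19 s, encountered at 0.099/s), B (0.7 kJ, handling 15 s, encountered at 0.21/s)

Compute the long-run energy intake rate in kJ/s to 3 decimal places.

0.051 kJ/s

R = Σλ_iE_i / (1 + Σλ_ih_i)
Numerator: 0.099×1.6 + 0.21×0.7 = 0.3054
Denominator: 1 + 0.099×19 + 0.21×15 = 6.031
R = 0.3054/6.031 = 0.05064 kJ/s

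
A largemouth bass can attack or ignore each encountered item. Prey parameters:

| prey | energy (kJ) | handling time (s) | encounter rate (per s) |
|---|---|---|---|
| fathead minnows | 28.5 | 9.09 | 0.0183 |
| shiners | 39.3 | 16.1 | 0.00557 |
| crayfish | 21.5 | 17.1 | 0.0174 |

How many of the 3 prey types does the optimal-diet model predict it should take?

3

Rank by E/h (kJ/s): fathead minnows 3.14, shiners 2.44, crayfish 1.26. Include each in turn until the next type's E/h falls below the running intake rate.
Rate on top 1: 0.4472. shiners: 2.44 > 0.4472 → include.
Rate on top 2: 0.5895. crayfish: 1.26 > 0.5895 → include.
Optimal diet: fathead minnows, shiners, crayfish — 3 of 3 types.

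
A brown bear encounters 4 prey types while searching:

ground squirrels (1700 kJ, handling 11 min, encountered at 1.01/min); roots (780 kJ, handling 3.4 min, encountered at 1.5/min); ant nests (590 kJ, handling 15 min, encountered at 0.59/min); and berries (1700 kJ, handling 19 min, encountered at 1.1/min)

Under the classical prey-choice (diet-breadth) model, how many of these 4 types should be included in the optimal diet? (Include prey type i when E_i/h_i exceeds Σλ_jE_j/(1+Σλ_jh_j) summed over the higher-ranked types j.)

Rank by E/h (kJ/min): roots 229, ground squirrels 155, berries 89.5, ant nests 39.3. Include each in turn until the next type's E/h falls below the running intake rate.
Rate on top 1: 191.8. ground squirrels: 155 < 191.8 → exclude; stop.
Optimal diet: roots — 1 of 4 types.

1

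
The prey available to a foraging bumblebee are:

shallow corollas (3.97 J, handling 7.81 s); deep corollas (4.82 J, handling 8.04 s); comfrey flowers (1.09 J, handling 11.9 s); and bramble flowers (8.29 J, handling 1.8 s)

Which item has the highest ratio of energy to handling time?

In descending order of E/h:
bramble flowers: 8.29/1.8 = 4.61 J/s
deep corollas: 4.82/8.04 = 0.6 J/s
shallow corollas: 3.97/7.81 = 0.508 J/s
comfrey flowers: 1.09/11.9 = 0.0916 J/s

bramble flowers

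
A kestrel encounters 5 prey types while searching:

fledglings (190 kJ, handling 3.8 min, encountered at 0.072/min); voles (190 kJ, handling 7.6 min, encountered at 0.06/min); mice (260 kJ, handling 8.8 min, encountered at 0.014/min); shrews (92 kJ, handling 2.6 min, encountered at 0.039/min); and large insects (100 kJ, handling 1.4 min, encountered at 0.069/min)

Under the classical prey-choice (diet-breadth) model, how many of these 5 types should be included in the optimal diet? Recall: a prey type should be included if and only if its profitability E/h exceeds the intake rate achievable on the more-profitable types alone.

Profitabilities (E/h, kJ/min): large insects 71.4, fledglings 50, shrews 35.4, mice 29.5, voles 25. Add prey in this order while the next type's profitability exceeds the intake rate on those already taken.
Rate on top 1: 6.292. fledglings: 50 > 6.292 → include.
Rate on top 2: 15.02. shrews: 35.4 > 15.02 → include.
Rate on top 3: 16.42. mice: 29.5 > 16.42 → include.
Rate on top 4: 17.44. voles: 25 > 17.44 → include.
Optimal diet: large insects, fledglings, shrews, mice, voles — 5 of 5 types.

5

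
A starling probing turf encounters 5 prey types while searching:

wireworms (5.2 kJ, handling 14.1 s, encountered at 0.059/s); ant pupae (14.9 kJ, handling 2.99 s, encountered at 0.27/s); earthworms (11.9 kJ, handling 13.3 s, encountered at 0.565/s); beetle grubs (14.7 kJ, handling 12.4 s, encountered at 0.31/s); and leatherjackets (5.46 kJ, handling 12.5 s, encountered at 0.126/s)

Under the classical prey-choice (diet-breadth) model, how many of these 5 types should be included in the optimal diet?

1

Profitabilities (E/h, kJ/s): ant pupae 4.98, beetle grubs 1.19, earthworms 0.895, leatherjackets 0.437, wireworms 0.369. Add prey in this order while the next type's profitability exceeds the intake rate on those already taken.
Rate on top 1: 2.226. beetle grubs: 1.19 < 2.226 → exclude; stop.
Optimal diet: ant pupae — 1 of 5 types.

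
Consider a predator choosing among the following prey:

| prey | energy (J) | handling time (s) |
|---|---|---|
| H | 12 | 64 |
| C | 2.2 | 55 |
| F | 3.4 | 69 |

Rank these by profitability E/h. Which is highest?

H

In descending order of E/h:
H: 12/64 = 0.188 J/s
F: 3.4/69 = 0.0493 J/s
C: 2.2/55 = 0.04 J/s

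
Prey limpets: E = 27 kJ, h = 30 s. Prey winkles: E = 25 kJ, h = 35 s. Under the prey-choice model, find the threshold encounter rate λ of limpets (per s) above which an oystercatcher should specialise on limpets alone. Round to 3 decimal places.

0.128 per s

At the threshold, the rate on limpets alone equals the profitability of winkles: λ·27/(1 + λ·30) = 25/35 = 0.7143.
Rearranging, λ(27 − 0.7143×30) = 0.7143, so λ = 0.7143/5.571 = 0.1282 per s.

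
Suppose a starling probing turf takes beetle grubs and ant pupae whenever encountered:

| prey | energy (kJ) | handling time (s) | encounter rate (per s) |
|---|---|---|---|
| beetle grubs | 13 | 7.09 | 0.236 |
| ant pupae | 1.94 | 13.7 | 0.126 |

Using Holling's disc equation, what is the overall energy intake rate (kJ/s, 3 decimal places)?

0.753 kJ/s

R = (0.236×13 + 0.126×1.94) / (1 + 0.236×7.09 + 0.126×13.7) = 3.312/4.399 = 0.7529 kJ/s.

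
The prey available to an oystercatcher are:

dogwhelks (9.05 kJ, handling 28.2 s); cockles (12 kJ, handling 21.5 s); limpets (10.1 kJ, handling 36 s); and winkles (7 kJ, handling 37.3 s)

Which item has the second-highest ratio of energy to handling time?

dogwhelks

Profitability E/h (kJ/s): dogwhelks = 9.05/28.2 = 0.321, cockles = 12/21.5 = 0.558, limpets = 10.1/36 = 0.281, winkles = 7/37.3 = 0.188.
Ranked: cockles > dogwhelks > limpets > winkles.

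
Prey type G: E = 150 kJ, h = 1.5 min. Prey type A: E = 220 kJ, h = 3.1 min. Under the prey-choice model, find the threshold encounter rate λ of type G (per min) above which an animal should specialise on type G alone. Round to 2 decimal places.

At the threshold, the rate on type G alone equals the profitability of type A: λ·150/(1 + λ·1.5) = 220/3.1 = 70.97.
Rearranging, λ(150 − 70.97×1.5) = 70.97, so λ = 70.97/43.55 = 1.63 per min.

1.63 per min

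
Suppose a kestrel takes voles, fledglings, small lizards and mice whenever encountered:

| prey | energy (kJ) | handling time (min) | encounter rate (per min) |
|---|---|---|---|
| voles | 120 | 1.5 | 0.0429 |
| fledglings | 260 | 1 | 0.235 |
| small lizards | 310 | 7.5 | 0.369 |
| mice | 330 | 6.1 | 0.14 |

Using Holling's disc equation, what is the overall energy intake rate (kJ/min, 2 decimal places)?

46.10 kJ/min

R = Σλ_iE_i / (1 + Σλ_ih_i)
Numerator: 0.0429×120 + 0.235×260 + 0.369×310 + 0.14×330 = 226.8
Denominator: 1 + 0.0429×1.5 + 0.235×1 + 0.369×7.5 + 0.14×6.1 = 4.921
R = 226.8/4.921 = 46.1 kJ/min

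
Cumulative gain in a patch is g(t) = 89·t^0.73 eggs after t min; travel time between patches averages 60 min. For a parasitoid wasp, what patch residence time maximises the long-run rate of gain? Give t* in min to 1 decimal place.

162.2 min

By the marginal value theorem, leave when the instantaneous gain rate g'(t) equals the habitat-wide average g(t)/(T + t).
g'(t) = 0.73·89·t^-0.27. Setting 0.73·89·t^-0.27 = 89·t^0.73/(60+t) gives 0.73(60+t) = t, so 0.27·t = 0.73×60.
t* = 0.73×60/0.27 = 162.2 min.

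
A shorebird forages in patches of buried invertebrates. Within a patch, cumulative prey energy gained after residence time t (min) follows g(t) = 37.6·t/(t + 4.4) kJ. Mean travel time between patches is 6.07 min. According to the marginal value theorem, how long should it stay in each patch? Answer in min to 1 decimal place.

5.2 min

Optimal t* satisfies g'(t*) = g(t*)/(T + t*).
g'(t) = 37.6·4.4/(t + 4.4)². Setting 37.6·4.4/(t+4.4)² = 37.6t/[(t+4.4)(6.07+t)] gives 4.4(6.07+t) = t(t+4.4), so t² = 4.4×6.07 = 26.71.
t* = √26.71 = 5.168 min.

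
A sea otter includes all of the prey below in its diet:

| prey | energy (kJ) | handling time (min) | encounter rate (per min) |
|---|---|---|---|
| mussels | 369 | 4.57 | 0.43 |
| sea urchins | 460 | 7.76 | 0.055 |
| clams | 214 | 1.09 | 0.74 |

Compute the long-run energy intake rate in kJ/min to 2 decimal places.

81.54 kJ/min

R = (0.43×369 + 0.055×460 + 0.74×214) / (1 + 0.43×4.57 + 0.055×7.76 + 0.74×1.09) = 342.3/4.199 = 81.54 kJ/min.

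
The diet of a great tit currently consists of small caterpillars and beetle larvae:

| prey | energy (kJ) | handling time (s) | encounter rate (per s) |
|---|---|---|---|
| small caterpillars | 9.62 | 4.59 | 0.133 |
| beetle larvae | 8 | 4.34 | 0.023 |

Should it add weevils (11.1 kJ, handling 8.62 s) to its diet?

Yes

On small caterpillars and beetle larvae alone, R = ΣλE/(1+Σλh) = 1.463/1.71 = 0.8557 kJ/s.
Profitability of weevils: 11.1/8.62 = 1.288 kJ/s.
Since 1.288 > R, including weevils increases the long-run rate.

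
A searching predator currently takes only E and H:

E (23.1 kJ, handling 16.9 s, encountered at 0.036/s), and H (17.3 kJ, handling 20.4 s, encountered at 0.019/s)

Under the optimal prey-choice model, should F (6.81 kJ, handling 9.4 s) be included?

Yes

On E and H alone, R = ΣλE/(1+Σλh) = 1.16/1.996 = 0.5813 kJ/s.
F: E/h = 6.81/9.4 = 0.7245 kJ/s.
0.7245 > 0.5813, so adding F raises the average — include it.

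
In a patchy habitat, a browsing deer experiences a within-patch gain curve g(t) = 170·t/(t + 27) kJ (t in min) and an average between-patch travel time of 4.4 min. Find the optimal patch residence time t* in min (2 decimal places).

10.90 min

Maximise g(t)/(T+t): set derivative to zero → g'(t)(T+t) = g(t).
g'(t) = 170·27/(t + 27)². Setting 170·27/(t+27)² = 170t/[(t+27)(4.4+t)] gives 27(4.4+t) = t(t+27), so t² = 27×4.4 = 118.8.
t* = √118.8 = 10.9 min.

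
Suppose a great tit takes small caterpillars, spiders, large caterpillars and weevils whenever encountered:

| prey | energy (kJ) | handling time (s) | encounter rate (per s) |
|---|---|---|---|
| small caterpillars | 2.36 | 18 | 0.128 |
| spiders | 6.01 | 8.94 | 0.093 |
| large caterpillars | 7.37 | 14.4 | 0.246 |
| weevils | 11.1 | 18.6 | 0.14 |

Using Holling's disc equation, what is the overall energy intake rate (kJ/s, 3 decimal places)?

0.411 kJ/s

R = (0.128×2.36 + 0.093×6.01 + 0.246×7.37 + 0.14×11.1) / (1 + 0.128×18 + 0.093×8.94 + 0.246×14.4 + 0.14×18.6) = 4.228/10.28 = 0.4112 kJ/s.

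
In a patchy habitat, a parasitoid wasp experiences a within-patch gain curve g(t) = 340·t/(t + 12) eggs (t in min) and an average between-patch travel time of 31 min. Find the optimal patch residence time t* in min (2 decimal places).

By the marginal value theorem, leave when the instantaneous gain rate g'(t) equals the habitat-wide average g(t)/(T + t).
g'(t) = 340·12/(t + 12)². Setting 340·12/(t+12)² = 340t/[(t+12)(31+t)] gives 12(31+t) = t(t+12), so t² = 12×31 = 372.
t* = √372 = 19.29 min.

19.29 min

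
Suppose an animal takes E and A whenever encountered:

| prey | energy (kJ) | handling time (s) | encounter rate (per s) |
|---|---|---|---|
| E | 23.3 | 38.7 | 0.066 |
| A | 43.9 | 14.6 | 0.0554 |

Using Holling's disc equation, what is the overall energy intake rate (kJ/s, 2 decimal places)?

0.91 kJ/s

Energy encountered per unit search time: 0.066×23.3 + 0.0554×43.9 = 3.97 kJ/s.
Handling time per unit search time: 0.066×38.7 + 0.0554×14.6 = 3.363.
Rate = 3.97/(1 + 3.363) = 0.9099 kJ/s.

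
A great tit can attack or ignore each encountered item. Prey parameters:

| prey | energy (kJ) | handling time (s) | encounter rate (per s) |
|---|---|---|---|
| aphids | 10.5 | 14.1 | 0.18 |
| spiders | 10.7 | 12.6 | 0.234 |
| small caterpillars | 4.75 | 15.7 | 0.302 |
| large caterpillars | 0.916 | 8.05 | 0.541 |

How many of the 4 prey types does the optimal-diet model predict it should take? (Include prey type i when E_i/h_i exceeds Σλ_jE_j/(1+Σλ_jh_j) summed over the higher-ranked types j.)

2

Rank by E/h (kJ/s): spiders 0.849, aphids 0.745, small caterpillars 0.303, large caterpillars 0.114. Include each in turn until the next type's E/h falls below the running intake rate.
Rate on top 1: 0.6341. aphids: 0.745 > 0.6341 → include.
Rate on top 2: 0.6774. small caterpillars: 0.303 < 0.6774 → exclude; stop.
Optimal diet: spiders, aphids — 2 of 4 types.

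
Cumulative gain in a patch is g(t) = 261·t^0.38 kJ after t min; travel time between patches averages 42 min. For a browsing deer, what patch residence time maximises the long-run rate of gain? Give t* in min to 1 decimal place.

Maximise g(t)/(T+t): set derivative to zero → g'(t)(T+t) = g(t).
g'(t) = 0.38·261·t^-0.62. Setting 0.38·261·t^-0.62 = 261·t^0.38/(42+t) gives 0.38(42+t) = t, so 0.62·t = 0.38×42.
t* = 0.38×42/0.62 = 25.74 min.

25.7 min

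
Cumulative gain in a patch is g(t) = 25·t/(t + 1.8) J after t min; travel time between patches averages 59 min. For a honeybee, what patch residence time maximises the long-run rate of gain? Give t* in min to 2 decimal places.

10.31 min

Maximise g(t)/(T+t): set derivative to zero → g'(t)(T+t) = g(t).
g'(t) = 25·1.8/(t + 1.8)². Setting 25·1.8/(t+1.8)² = 25t/[(t+1.8)(59+t)] gives 1.8(59+t) = t(t+1.8), so t² = 1.8×59 = 106.2.
t* = √106.2 = 10.31 min.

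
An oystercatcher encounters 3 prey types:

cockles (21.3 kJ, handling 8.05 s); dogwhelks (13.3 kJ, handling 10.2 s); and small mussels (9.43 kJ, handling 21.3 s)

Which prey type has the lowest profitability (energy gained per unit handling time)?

In descending order of E/h:
cockles: 21.3/8.05 = 2.65 kJ/s
dogwhelks: 13.3/10.2 = 1.3 kJ/s
small mussels: 9.43/21.3 = 0.443 kJ/s

small mussels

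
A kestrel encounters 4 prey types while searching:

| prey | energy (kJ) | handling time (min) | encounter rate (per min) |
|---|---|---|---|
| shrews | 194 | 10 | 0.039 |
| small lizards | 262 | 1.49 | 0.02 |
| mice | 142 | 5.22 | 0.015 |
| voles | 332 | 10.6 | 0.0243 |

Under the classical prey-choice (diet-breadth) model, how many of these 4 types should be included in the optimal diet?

4

Profitabilities (E/h, kJ/min): small lizards 176, voles 31.3, mice 27.2, shrews 19.4. Add prey in this order while the next type's profitability exceeds the intake rate on those already taken.
Rate on top 1: 5.088. voles: 31.3 > 5.088 → include.
Rate on top 2: 10.34. mice: 27.2 > 10.34 → include.
Rate on top 3: 11.3. shrews: 19.4 > 11.3 → include.
Optimal diet: small lizards, voles, mice, shrews — 4 of 4 types.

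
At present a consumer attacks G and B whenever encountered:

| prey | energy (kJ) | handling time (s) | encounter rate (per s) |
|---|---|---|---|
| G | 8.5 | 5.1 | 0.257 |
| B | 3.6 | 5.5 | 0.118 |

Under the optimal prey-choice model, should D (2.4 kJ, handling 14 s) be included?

No

On G and B alone, R = ΣλE/(1+Σλh) = 2.609/2.96 = 0.8816 kJ/s.
D: E/h = 2.4/14 = 0.1714 kJ/s.
Since 0.1714 < R, time spent handling D is better spent searching.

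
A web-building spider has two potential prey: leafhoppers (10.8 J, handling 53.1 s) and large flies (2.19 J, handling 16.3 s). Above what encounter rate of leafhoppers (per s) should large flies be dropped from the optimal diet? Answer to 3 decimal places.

0.037 per s

At the threshold, the rate on leafhoppers alone equals the profitability of large flies: λ·10.8/(1 + λ·53.1) = 2.19/16.3 = 0.1344.
Rearranging, λ(10.8 − 0.1344×53.1) = 0.1344, so λ = 0.1344/3.666 = 0.03665 per s.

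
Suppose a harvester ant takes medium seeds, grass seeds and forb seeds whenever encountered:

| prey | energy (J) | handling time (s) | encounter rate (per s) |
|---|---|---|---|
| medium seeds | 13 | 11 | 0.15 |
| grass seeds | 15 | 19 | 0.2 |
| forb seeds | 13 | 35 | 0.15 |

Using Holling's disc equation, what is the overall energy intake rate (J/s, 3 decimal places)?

R = (0.15×13 + 0.2×15 + 0.15×13) / (1 + 0.15×11 + 0.2×19 + 0.15×35) = 6.9/11.7 = 0.5897 J/s.

0.590 J/s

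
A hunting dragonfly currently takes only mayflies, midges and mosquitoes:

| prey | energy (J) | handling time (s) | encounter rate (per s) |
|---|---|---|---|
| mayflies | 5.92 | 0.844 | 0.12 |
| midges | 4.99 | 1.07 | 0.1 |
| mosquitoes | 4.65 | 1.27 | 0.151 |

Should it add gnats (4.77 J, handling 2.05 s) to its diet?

On mayflies, midges and mosquitoes alone, R = ΣλE/(1+Σλh) = 1.912/1.4 = 1.365 J/s.
Profitability of gnats: 4.77/2.05 = 2.327 J/s.
Since 2.327 > R, including gnats increases the long-run rate.

Yes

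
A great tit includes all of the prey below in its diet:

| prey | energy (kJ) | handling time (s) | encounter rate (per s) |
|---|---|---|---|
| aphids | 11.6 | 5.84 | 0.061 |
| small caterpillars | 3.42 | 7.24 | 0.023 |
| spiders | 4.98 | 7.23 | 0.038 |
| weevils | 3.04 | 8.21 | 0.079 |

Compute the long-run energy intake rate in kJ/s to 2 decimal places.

R = Σλ_iE_i / (1 + Σλ_ih_i)
Numerator: 0.061×11.6 + 0.023×3.42 + 0.038×4.98 + 0.079×3.04 = 1.216
Denominator: 1 + 0.061×5.84 + 0.023×7.24 + 0.038×7.23 + 0.079×8.21 = 2.446
R = 1.216/2.446 = 0.497 kJ/s

0.50 kJ/s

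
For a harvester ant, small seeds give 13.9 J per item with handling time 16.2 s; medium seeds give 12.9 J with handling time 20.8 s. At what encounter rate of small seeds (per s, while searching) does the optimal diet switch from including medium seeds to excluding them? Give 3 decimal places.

0.161 per s

Drop medium seeds once their profitability E₂/h₂ falls below the rate achievable on small seeds alone: E₂/h₂ = λE₁/(1 + λh₁).
Solve for λ: λE₁h₂ = E₂(1 + λh₁) → λ(E₁h₂ − E₂h₁) = E₂ → λ = E₂/(E₁h₂ − E₂h₁).
λ = 12.9/(13.9×20.8 − 12.9×16.2) = 12.9/80.14 = 0.161 per s.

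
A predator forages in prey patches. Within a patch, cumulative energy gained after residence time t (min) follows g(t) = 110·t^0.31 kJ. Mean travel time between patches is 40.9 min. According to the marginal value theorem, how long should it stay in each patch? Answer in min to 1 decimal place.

Maximise g(t)/(T+t): set derivative to zero → g'(t)(T+t) = g(t).
g'(t) = 0.31·110·t^-0.69. Setting 0.31·110·t^-0.69 = 110·t^0.31/(40.9+t) gives 0.31(40.9+t) = t, so 0.69·t = 0.31×40.9.
t* = 0.31×40.9/0.69 = 18.38 min.

18.4 min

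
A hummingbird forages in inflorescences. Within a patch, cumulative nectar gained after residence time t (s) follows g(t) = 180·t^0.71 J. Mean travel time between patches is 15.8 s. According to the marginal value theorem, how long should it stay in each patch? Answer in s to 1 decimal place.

38.7 s

Optimal t* satisfies g'(t*) = g(t*)/(T + t*).
g'(t) = 0.71·180·t^-0.29. Setting 0.71·180·t^-0.29 = 180·t^0.71/(15.8+t) gives 0.71(15.8+t) = t, so 0.29·t = 0.71×15.8.
t* = 0.71×15.8/0.29 = 38.68 s.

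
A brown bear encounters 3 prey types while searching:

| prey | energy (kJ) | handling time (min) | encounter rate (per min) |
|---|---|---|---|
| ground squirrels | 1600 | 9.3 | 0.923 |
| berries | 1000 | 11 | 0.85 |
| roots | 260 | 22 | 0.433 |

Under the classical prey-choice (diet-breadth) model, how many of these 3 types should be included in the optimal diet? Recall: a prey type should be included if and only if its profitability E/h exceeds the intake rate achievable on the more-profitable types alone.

Rank by E/h (kJ/min): ground squirrels 172, berries 90.9, roots 11.8. Include each in turn until the next type's E/h falls below the running intake rate.
Rate on top 1: 154.1. berries: 90.9 < 154.1 → exclude; stop.
Optimal diet: ground squirrels — 1 of 3 types.

1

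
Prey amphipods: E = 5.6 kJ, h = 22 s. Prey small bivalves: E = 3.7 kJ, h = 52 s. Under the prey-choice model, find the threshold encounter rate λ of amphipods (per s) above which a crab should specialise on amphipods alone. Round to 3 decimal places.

At the threshold, the rate on amphipods alone equals the profitability of small bivalves: λ·5.6/(1 + λ·22) = 3.7/52 = 0.07115.
Rearranging, λ(5.6 − 0.07115×22) = 0.07115, so λ = 0.07115/4.035 = 0.01764 per s.

0.018 per s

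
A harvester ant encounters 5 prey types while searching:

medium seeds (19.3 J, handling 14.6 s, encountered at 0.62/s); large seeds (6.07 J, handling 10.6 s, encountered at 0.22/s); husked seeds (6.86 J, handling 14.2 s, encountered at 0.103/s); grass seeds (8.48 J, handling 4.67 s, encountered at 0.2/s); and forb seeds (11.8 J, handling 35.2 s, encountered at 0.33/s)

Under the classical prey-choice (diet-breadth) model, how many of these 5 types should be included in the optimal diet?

2

Rank by E/h (J/s): grass seeds 1.82, medium seeds 1.32, large seeds 0.573, husked seeds 0.483, forb seeds 0.335. Include each in turn until the next type's E/h falls below the running intake rate.
Rate on top 1: 0.8769. medium seeds: 1.32 > 0.8769 → include.
Rate on top 2: 1.244. large seeds: 0.573 < 1.244 → exclude; stop.
Optimal diet: grass seeds, medium seeds — 2 of 5 types.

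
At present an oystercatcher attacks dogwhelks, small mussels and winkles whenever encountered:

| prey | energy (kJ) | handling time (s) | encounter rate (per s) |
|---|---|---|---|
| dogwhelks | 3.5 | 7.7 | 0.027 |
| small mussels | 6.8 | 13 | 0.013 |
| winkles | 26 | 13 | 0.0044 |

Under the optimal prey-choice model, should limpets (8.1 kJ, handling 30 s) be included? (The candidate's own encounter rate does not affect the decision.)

Current rate: (0.027×3.5 + 0.013×6.8 + 0.0044×26)/(1 + 0.027×7.7 + 0.013×13 + 0.0044×13) = 0.2073 kJ/s.
limpets: E/h = 8.1/30 = 0.27 kJ/s.
Since 0.27 > R, including limpets increases the long-run rate.

Yes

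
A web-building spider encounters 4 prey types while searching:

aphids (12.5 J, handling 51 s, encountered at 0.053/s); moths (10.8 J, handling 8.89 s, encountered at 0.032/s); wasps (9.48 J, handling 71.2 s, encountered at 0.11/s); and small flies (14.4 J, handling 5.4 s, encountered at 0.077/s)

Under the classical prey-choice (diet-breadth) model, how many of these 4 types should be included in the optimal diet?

2

Rank by E/h (J/s): small flies 2.67, moths 1.21, aphids 0.245, wasps 0.133. Include each in turn until the next type's E/h falls below the running intake rate.
Rate on top 1: 0.7832. moths: 1.21 > 0.7832 → include.
Rate on top 2: 0.8554. aphids: 0.245 < 0.8554 → exclude; stop.
Optimal diet: small flies, moths — 2 of 4 types.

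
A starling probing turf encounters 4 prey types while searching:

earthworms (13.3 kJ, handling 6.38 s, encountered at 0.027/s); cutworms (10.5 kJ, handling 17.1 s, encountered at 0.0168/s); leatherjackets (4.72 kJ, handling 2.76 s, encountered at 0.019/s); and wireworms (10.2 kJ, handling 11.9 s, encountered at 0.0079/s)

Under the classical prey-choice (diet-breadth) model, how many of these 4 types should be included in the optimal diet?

Profitabilities (E/h, kJ/s): earthworms 2.08, leatherjackets 1.71, wireworms 0.857, cutworms 0.614. Add prey in this order while the next type's profitability exceeds the intake rate on those already taken.
Rate on top 1: 0.3063. leatherjackets: 1.71 > 0.3063 → include.
Rate on top 2: 0.3664. wireworms: 0.857 > 0.3664 → include.
Rate on top 3: 0.4014. cutworms: 0.614 > 0.4014 → include.
Optimal diet: earthworms, leatherjackets, wireworms, cutworms — 4 of 4 types.

4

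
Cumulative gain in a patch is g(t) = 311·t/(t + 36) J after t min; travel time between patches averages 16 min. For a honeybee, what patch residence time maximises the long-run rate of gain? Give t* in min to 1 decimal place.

Maximise g(t)/(T+t): set derivative to zero → g'(t)(T+t) = g(t).
g'(t) = 311·36/(t + 36)². Setting 311·36/(t+36)² = 311t/[(t+36)(16+t)] gives 36(16+t) = t(t+36), so t² = 36×16 = 576.
t* = √576 = 24 min.

24.0 min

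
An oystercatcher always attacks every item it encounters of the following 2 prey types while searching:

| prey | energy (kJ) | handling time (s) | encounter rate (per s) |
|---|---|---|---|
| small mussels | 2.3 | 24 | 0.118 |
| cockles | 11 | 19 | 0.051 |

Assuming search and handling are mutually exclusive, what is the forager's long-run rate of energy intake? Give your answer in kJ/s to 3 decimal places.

R = Σλ_iE_i / (1 + Σλ_ih_i)
Numerator: 0.118×2.3 + 0.051×11 = 0.8324
Denominator: 1 + 0.118×24 + 0.051×19 = 4.801
R = 0.8324/4.801 = 0.1734 kJ/s

0.173 kJ/s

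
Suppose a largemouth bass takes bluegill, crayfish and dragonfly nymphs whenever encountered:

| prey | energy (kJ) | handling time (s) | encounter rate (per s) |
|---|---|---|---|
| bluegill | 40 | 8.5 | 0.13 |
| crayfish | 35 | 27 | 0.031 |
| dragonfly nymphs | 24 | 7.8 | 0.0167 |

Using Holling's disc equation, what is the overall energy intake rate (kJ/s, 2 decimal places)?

R = (0.13×40 + 0.031×35 + 0.0167×24) / (1 + 0.13×8.5 + 0.031×27 + 0.0167×7.8) = 6.686/3.072 = 2.176 kJ/s.

2.18 kJ/s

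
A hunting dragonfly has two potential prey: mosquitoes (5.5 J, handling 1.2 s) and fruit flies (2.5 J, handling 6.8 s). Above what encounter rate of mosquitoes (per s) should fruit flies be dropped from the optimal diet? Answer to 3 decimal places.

The zero-one rule: include fruit flies iff E₂/h₂ > λE₁/(1+λh₁). Equality gives the switch point.
λE₁h₂ = E₂ + λE₂h₁ ⇒ λ = E₂/(E₁h₂ − E₂h₁) = 2.5/(37.4 − 3) = 0.07267 per s.

0.073 per s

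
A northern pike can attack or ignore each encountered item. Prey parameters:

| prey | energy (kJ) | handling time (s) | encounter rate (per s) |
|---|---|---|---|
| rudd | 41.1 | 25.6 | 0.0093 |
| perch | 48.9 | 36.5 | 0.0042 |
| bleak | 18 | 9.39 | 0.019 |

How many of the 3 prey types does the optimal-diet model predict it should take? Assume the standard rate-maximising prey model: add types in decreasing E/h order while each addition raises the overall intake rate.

3

Profitabilities (E/h, kJ/s): bleak 1.92, rudd 1.61, perch 1.34. Add prey in this order while the next type's profitability exceeds the intake rate on those already taken.
Rate on top 1: 0.2902. rudd: 1.61 > 0.2902 → include.
Rate on top 2: 0.5113. perch: 1.34 > 0.5113 → include.
Optimal diet: bleak, rudd, perch — 3 of 3 types.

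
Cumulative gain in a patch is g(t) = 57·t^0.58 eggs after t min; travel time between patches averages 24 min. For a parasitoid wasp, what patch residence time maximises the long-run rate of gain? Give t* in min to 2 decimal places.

33.14 min

Optimal t* satisfies g'(t*) = g(t*)/(T + t*).
g'(t) = 0.58·57·t^-0.42. Setting 0.58·57·t^-0.42 = 57·t^0.58/(24+t) gives 0.58(24+t) = t, so 0.42·t = 0.58×24.
t* = 0.58×24/0.42 = 33.14 min.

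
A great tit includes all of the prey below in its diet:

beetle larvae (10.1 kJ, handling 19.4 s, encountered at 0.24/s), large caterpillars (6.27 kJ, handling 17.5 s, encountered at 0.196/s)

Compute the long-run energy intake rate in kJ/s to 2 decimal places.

R = (0.24×10.1 + 0.196×6.27) / (1 + 0.24×19.4 + 0.196×17.5) = 3.653/9.086 = 0.402 kJ/s.

0.40 kJ/s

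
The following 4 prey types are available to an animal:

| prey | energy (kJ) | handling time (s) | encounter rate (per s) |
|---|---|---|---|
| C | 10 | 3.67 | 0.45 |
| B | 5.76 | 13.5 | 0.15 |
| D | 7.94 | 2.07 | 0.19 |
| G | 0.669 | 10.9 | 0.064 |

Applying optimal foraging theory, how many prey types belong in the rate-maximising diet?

2

Rank by E/h (kJ/s): D 3.84, C 2.72, B 0.427, G 0.0614. Include each in turn until the next type's E/h falls below the running intake rate.
Rate on top 1: 1.083. C: 2.72 > 1.083 → include.
Rate on top 2: 1.973. B: 0.427 < 1.973 → exclude; stop.
Optimal diet: D, C — 2 of 4 types.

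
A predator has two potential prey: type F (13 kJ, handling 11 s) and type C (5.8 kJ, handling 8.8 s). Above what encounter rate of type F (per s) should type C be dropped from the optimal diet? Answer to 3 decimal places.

Drop type C once their profitability E₂/h₂ falls below the rate achievable on type F alone: E₂/h₂ = λE₁/(1 + λh₁).
Solve for λ: λE₁h₂ = E₂(1 + λh₁) → λ(E₁h₂ − E₂h₁) = E₂ → λ = E₂/(E₁h₂ − E₂h₁).
λ = 5.8/(13×8.8 − 5.8×11) = 5.8/50.6 = 0.1146 per s.

0.115 per s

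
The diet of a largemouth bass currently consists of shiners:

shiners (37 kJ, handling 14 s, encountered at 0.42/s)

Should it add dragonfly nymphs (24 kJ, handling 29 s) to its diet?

On shiners alone, R = ΣλE/(1+Σλh) = 15.54/6.88 = 2.259 kJ/s.
dragonfly nymphs: E/h = 24/29 = 0.8276 kJ/s.
0.8276 < 2.259, so adding dragonfly nymphs would lower the average — exclude it.

No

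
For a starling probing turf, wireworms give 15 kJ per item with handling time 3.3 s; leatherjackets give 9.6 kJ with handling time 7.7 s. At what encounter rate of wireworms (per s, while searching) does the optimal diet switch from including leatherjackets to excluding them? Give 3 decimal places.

Drop leatherjackets once their profitability E₂/h₂ falls below the rate achievable on wireworms alone: E₂/h₂ = λE₁/(1 + λh₁).
Solve for λ: λE₁h₂ = E₂(1 + λh₁) → λ(E₁h₂ − E₂h₁) = E₂ → λ = E₂/(E₁h₂ − E₂h₁).
λ = 9.6/(15×7.7 − 9.6×3.3) = 9.6/83.82 = 0.1145 per s.

0.115 per s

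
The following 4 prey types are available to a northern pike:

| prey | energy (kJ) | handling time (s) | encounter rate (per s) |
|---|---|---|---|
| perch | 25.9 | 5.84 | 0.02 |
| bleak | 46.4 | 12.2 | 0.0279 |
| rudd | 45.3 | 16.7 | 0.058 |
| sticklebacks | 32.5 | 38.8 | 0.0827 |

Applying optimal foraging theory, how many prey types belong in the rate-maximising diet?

3

Rank by E/h (kJ/s): perch 4.43, bleak 3.8, rudd 2.71, sticklebacks 0.838. Include each in turn until the next type's E/h falls below the running intake rate.
Rate on top 1: 0.4638. bleak: 3.8 > 0.4638 → include.
Rate on top 2: 1.244. rudd: 2.71 > 1.244 → include.
Rate on top 3: 1.83. sticklebacks: 0.838 < 1.83 → exclude; stop.
Optimal diet: perch, bleak, rudd — 3 of 4 types.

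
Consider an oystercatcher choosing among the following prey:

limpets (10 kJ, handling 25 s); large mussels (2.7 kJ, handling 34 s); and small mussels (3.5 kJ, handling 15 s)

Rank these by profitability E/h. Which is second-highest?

small mussels

Profitability E/h (kJ/s): limpets = 10/25 = 0.4, large mussels = 2.7/34 = 0.0794, small mussels = 3.5/15 = 0.233.
Ranked: limpets > small mussels > large mussels.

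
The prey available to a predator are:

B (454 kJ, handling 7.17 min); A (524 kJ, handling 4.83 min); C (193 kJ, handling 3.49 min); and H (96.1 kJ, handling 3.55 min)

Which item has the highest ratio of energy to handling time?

A

In descending order of E/h:
A: 524/4.83 = 108 kJ/min
B: 454/7.17 = 63.3 kJ/min
C: 193/3.49 = 55.3 kJ/min
H: 96.1/3.55 = 27.1 kJ/min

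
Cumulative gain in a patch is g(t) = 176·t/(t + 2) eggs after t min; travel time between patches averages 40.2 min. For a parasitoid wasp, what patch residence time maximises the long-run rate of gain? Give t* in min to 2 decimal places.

8.97 min

Optimal t* satisfies g'(t*) = g(t*)/(T + t*).
g'(t) = 176·2/(t + 2)². Setting 176·2/(t+2)² = 176t/[(t+2)(40.2+t)] gives 2(40.2+t) = t(t+2), so t² = 2×40.2 = 80.4.
t* = √80.4 = 8.967 min.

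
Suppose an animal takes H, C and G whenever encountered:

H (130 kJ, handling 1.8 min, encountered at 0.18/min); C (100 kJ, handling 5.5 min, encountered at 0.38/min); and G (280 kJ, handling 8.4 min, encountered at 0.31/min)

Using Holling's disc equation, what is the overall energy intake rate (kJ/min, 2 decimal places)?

24.63 kJ/min

R = Σλ_iE_i / (1 + Σλ_ih_i)
Numerator: 0.18×130 + 0.38×100 + 0.31×280 = 148.2
Denominator: 1 + 0.18×1.8 + 0.38×5.5 + 0.31×8.4 = 6.018
R = 148.2/6.018 = 24.63 kJ/min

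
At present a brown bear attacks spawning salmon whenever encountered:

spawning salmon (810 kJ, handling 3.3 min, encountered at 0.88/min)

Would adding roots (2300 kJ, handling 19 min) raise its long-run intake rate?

On spawning salmon alone, R = ΣλE/(1+Σλh) = 712.8/3.904 = 182.6 kJ/min.
roots: E/h = 2300/19 = 121.1 kJ/min.
121.1 < 182.6, so adding roots would lower the average — exclude it.

No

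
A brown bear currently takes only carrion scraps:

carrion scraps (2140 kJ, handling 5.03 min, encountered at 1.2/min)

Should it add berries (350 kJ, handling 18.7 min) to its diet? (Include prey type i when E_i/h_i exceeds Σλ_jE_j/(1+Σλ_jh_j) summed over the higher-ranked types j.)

Current rate: (1.2×2140)/(1 + 1.2×5.03) = 365 kJ/min.
berries: E/h = 350/18.7 = 18.72 kJ/min.
18.72 < 365, so adding berries would lower the average — exclude it.

No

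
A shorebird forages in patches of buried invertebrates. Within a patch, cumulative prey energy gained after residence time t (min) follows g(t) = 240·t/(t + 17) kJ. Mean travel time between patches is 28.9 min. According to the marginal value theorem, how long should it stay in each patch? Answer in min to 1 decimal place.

22.2 min

Optimal t* satisfies g'(t*) = g(t*)/(T + t*).
g'(t) = 240·17/(t + 17)². Setting 240·17/(t+17)² = 240t/[(t+17)(28.9+t)] gives 17(28.9+t) = t(t+17), so t² = 17×28.9 = 491.3.
t* = √491.3 = 22.17 min.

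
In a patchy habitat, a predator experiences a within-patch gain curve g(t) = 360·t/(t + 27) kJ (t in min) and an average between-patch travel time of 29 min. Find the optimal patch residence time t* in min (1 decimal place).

28.0 min

By the marginal value theorem, leave when the instantaneous gain rate g'(t) equals the habitat-wide average g(t)/(T + t).
g'(t) = 360·27/(t + 27)². Setting 360·27/(t+27)² = 360t/[(t+27)(29+t)] gives 27(29+t) = t(t+27), so t² = 27×29 = 783.
t* = √783 = 27.98 min.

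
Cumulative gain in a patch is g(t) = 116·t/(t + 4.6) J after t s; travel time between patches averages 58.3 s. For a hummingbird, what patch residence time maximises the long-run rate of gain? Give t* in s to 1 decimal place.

By the marginal value theorem, leave when the instantaneous gain rate g'(t) equals the habitat-wide average g(t)/(T + t).
g'(t) = 116·4.6/(t + 4.6)². Setting 116·4.6/(t+4.6)² = 116t/[(t+4.6)(58.3+t)] gives 4.6(58.3+t) = t(t+4.6), so t² = 4.6×58.3 = 268.2.
t* = √268.2 = 16.38 s.

16.4 s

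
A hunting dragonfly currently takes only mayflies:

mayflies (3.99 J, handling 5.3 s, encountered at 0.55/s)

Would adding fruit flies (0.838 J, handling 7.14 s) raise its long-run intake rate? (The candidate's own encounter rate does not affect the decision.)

No

Intake rate on the current diet: R = (0.55×3.99) / (1 + 0.55×5.3) = 2.195/3.915 = 0.5605 J/s.
fruit flies: E/h = 0.838/7.14 = 0.1174 J/s.
Since 0.1174 < R, time spent handling fruit flies is better spent searching.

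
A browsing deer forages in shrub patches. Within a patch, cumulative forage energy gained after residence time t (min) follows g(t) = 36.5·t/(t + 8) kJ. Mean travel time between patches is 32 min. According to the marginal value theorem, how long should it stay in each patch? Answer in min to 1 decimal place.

16.0 min

By the marginal value theorem, leave when the instantaneous gain rate g'(t) equals the habitat-wide average g(t)/(T + t).
g'(t) = 36.5·8/(t + 8)². Setting 36.5·8/(t+8)² = 36.5t/[(t+8)(32+t)] gives 8(32+t) = t(t+8), so t² = 8×32 = 256.
t* = √256 = 16 min.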